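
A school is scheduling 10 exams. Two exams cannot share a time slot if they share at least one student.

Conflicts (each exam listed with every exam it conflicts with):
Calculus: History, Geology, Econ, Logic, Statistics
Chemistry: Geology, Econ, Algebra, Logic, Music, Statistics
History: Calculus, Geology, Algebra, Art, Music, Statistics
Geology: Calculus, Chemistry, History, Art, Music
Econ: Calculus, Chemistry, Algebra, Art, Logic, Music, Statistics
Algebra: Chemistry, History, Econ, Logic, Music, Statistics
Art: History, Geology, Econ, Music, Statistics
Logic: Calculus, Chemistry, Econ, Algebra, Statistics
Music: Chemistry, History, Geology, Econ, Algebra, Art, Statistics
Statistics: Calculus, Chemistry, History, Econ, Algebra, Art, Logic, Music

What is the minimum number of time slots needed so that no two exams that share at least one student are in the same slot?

5

Chemistry, Econ, Algebra, Logic, Statistics are mutually in conflict, so at least 5 time slots are needed.
5 time slots suffice: time slot 1 → {Geology, Statistics}; time slot 2 → {Logic, Music}; time slot 3 → {History, Econ}; time slot 4 → {Calculus, Algebra, Art}; time slot 5 → {Chemistry}. Every pair that conflicts lands in different time slots.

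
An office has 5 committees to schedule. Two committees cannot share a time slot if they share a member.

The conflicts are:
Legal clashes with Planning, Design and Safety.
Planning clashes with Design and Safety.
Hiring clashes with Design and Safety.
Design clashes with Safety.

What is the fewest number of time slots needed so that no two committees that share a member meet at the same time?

4

Legal, Planning, Design, Safety are mutually in conflict, so at least 4 time slots are needed.
4 time slots suffice: time slot 1 → {Safety}; time slot 2 → {Design}; time slot 3 → {Legal, Hiring}; time slot 4 → {Planning}. Every pair that conflicts lands in different time slots.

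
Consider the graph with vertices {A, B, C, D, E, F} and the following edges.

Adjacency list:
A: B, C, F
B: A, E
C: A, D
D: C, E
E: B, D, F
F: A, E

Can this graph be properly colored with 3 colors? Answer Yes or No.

The chromatic number is 3. The cycle D-E-F-A-C-D has odd length 5, so it cannot be 2-colored; at least 3 colors are needed.
3 colors suffice: color red → {A, E}; color blue → {B, D, F}; color green → {C}.
That is already a proper 3-coloring.

Yes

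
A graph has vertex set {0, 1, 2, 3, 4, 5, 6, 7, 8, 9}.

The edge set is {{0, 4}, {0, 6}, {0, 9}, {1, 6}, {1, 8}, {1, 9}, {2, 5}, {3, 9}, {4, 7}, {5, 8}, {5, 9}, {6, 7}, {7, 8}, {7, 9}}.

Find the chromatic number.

2

4 and 7 are adjacent, so at least 2 colors are needed.
2 colors suffice: 0=blue, 1=blue, 2=red, 3=blue, 4=red, 5=blue, 6=red, 7=blue, 8=red, 9=red. Every edge joins two different colors.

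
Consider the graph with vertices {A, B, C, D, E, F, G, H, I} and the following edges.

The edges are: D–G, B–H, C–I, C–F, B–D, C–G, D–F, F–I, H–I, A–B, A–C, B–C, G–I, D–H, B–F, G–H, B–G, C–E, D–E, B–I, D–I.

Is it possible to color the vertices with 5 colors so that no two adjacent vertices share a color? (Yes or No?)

The chromatic number is 5. B, D, G, H, I form a clique, so at least 5 colors are needed.
5 colors suffice: A=green, B=red, C=blue, D=blue, E=red, F=yellow, G=yellow, H=purple, I=green.
That is already a proper 5-coloring.

Yes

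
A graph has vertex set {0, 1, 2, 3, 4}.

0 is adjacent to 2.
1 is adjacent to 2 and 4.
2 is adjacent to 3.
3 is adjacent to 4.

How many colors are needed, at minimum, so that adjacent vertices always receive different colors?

2

1 and 4 are adjacent, so at least 2 colors are needed.
2 colors suffice: color red → {2, 4}; color blue → {0, 1, 3}. Every edge joins two different colors.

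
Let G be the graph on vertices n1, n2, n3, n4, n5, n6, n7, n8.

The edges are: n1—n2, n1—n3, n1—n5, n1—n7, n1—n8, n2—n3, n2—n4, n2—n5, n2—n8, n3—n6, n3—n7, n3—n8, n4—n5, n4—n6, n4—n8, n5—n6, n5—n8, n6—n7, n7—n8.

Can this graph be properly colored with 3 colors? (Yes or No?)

No

n1, n2, n3, n8 are pairwise adjacent (a clique of size 4), so at least 4 colors are needed.
So 3 colors are not enough.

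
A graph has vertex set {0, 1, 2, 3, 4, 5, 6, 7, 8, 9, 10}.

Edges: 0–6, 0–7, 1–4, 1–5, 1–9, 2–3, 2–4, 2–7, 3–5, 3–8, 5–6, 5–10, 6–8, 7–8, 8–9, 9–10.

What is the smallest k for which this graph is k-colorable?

The cycle 8-3-5-10-9-8 has odd length 5, so it cannot be 2-colored; at least 3 colors are needed.
3 colors suffice: color red → {0, 2, 5, 8}; color blue → {1, 3, 6, 7, 10}; color green → {4, 9}. No two adjacent vertices share a color.

3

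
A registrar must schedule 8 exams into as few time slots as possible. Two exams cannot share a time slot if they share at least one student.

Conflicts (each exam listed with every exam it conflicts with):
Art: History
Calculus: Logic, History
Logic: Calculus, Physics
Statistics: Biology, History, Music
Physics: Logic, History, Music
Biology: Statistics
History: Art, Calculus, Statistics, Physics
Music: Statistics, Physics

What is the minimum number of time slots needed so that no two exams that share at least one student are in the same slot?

Logic and Physics conflict, so at least 2 time slots are needed.
2 time slots suffice: time slot 1 → {Logic, Biology, History, Music}; time slot 2 → {Art, Calculus, Statistics, Physics}. Every pair that conflicts lands in different time slots.

2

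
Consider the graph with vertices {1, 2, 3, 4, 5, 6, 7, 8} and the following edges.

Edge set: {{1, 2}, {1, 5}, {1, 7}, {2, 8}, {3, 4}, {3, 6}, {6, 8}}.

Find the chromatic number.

6 and 8 are adjacent, so at least 2 colors are needed.
2 colors suffice: color red → {1, 3, 8}; color blue → {2, 4, 5, 6, 7}. Every edge joins two different colors.

2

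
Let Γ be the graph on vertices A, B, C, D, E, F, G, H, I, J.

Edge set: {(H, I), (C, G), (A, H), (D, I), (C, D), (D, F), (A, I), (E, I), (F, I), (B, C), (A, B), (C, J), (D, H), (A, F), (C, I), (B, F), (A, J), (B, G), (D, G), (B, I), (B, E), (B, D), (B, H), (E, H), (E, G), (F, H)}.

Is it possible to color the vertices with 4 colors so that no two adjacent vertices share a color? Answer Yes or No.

A, B, F, H, I are mutually adjacent (a clique of size 5), so at least 5 colors are needed.
So 4 colors are not enough.

No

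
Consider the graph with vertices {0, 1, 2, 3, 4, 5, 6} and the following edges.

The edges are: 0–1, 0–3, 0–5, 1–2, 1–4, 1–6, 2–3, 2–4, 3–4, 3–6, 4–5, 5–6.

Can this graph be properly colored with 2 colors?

1, 2, 4 are pairwise adjacent, so at least 3 colors are needed.
So 2 colors are not enough.

No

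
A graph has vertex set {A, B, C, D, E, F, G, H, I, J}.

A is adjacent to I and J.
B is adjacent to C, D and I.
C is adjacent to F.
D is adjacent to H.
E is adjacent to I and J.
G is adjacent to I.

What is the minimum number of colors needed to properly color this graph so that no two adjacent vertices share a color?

B and D are adjacent, so at least 2 colors are needed.
2 colors suffice: color 1 → {C, D, I, J}; color 2 → {A, B, E, F, G, H}. Every edge joins two different colors.

2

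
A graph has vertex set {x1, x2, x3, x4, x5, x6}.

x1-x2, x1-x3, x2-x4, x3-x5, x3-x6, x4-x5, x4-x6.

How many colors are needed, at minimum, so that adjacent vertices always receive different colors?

3

The cycle x2-x4-x5-x3-x1-x2 has odd length 5, so it cannot be 2-colored; at least 3 colors are needed.
A valid assignment using 3 colors: x1=2, x2=3, x3=1, x4=1, x5=2, x6=2. Every edge joins two different colors.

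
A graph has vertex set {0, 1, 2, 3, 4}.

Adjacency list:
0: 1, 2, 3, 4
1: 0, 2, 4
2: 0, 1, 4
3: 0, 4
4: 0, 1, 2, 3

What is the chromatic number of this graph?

0, 1, 2, 4 are pairwise adjacent (a clique of size 4), so at least 4 colors are needed.
4 colors suffice: color a → {0}; color b → {4}; color c → {2, 3}; color d → {1}. No two adjacent vertices share a color.

4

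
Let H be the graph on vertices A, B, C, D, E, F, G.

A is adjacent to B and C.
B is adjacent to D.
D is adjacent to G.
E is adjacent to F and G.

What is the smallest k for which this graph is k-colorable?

D and G are adjacent, so at least 2 colors are needed.
A valid assignment using 2 colors: A=2, B=1, C=1, D=2, E=2, F=1, G=1. Every edge joins two different colors.

2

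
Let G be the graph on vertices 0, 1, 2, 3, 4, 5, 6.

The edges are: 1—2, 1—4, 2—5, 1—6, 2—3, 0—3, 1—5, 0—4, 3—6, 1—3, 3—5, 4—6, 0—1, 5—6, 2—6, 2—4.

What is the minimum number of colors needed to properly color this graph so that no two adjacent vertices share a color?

5

1, 2, 3, 5, 6 are pairwise adjacent (a clique of size 5), so at least 5 colors are needed.
5 colors suffice: color a → {1}; color b → {0, 2}; color c → {3, 4}; color d → {6}; color e → {5}. Each edge has distinct colors on its endpoints.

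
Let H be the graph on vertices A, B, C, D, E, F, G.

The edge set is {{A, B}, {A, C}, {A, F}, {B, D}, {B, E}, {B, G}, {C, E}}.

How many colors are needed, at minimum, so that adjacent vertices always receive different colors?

2

B and G are adjacent, so at least 2 colors are needed.
2 colors suffice: color 1 → {B, C, F}; color 2 → {A, D, E, G}. No two adjacent vertices share a color.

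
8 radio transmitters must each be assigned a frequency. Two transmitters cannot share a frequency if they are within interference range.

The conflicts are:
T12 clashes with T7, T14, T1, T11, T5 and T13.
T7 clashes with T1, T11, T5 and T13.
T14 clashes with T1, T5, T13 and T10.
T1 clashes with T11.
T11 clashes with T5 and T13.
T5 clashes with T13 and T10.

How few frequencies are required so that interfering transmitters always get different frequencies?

5

T12, T7, T11, T5, T13 are mutually in conflict, so at least 5 frequencies are needed.
Using 5 frequencies: T12=1, T7=5, T14=3, T1=2, T11=3, T5=2, T13=4, T10=1. Each listed conflict is separated.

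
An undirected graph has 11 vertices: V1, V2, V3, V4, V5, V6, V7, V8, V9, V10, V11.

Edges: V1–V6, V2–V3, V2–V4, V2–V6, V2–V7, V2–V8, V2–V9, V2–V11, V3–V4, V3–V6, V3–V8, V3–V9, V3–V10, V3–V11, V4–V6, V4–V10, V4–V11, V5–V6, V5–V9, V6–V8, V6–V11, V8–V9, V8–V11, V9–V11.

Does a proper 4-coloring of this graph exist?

V2, V3, V4, V6, V11 form a clique, so at least 5 colors are needed.
So 4 colors are not enough.

No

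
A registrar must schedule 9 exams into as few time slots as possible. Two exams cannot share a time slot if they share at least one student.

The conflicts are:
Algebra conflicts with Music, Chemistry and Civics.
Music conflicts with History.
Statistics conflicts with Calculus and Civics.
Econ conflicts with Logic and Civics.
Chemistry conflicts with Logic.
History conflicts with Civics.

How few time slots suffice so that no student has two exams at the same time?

3

The cycle Algebra-Civics-Econ-Logic-Chemistry-Algebra has odd length 5, so it cannot be 2-colored; at least 3 time slots are needed.
3 time slots suffice: time slot 1 → {Music, Calculus, Chemistry, Civics}; time slot 2 → {Algebra, Statistics, Econ, History}; time slot 3 → {Logic}. Every pair that conflicts lands in different time slots.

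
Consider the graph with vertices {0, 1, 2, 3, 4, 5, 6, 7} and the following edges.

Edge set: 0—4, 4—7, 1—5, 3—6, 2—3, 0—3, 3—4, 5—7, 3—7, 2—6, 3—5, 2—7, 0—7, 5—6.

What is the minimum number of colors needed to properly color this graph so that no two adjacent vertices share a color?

0, 3, 4, 7 form a clique, so at least 4 colors are needed.
4 colors suffice: color red → {1, 3}; color blue → {6, 7}; color green → {2, 4, 5}; color yellow → {0}. No two adjacent vertices share a color.

4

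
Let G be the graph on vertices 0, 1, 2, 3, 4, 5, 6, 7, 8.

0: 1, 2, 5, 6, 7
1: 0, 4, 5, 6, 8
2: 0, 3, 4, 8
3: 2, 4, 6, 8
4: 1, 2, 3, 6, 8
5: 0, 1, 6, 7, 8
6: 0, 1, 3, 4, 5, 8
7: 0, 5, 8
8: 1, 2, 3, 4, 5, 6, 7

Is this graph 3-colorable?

No

2, 3, 4, 8 are pairwise adjacent (a clique of size 4), so at least 4 colors are needed.
So 3 colors are not enough.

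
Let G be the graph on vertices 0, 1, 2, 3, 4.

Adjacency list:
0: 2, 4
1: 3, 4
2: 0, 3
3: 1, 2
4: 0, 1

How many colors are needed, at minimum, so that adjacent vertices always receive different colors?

3

The cycle 1-4-0-2-3-1 has odd length 5, so it cannot be 2-colored; at least 3 colors are needed.
3 colors suffice: color red → {0, 1}; color blue → {3, 4}; color green → {2}. Each edge has distinct colors on its endpoints.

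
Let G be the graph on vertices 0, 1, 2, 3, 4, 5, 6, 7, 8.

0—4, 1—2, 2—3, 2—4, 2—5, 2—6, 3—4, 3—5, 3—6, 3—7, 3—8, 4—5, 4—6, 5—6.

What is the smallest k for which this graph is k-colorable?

2, 3, 4, 5, 6 are pairwise adjacent (a clique of size 5), so at least 5 colors are needed.
5 colors suffice: color a → {0, 1, 3}; color b → {4, 7, 8}; color c → {2}; color d → {6}; color e → {5}. Each edge has distinct colors on its endpoints.

5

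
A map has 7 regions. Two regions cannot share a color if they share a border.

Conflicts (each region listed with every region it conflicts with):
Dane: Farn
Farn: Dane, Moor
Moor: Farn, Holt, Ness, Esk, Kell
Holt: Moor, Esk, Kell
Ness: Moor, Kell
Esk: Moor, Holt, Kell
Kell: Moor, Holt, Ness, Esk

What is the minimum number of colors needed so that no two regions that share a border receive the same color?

Moor, Holt, Esk, Kell pairwise conflict, so at least 4 colors are needed.
4 colors suffice: color 1 → {Dane, Moor}; color 2 → {Farn, Kell}; color 3 → {Ness, Esk}; color 4 → {Holt}. Every pair that conflicts lands in different colors.

4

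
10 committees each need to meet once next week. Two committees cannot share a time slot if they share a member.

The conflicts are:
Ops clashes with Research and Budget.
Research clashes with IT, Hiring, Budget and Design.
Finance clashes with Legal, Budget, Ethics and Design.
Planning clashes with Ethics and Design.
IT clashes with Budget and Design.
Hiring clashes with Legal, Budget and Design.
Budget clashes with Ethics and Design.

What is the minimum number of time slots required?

Research, IT, Budget, Design pairwise conflict, so at least 4 time slots are needed.
Using 4 time slots: Ops=2, Research=3, Finance=3, Planning=1, IT=4, Hiring=4, Legal=1, Budget=1, Ethics=2, Design=2. Every pair that conflicts lands in different time slots.

4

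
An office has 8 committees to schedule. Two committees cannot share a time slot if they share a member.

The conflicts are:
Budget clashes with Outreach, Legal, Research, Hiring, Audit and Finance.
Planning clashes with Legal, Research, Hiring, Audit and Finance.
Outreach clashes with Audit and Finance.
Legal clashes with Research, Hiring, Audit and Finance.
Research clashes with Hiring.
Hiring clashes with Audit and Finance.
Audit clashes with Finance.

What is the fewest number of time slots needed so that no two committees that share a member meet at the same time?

Budget, Legal, Hiring, Audit, Finance are mutually in conflict, so at least 5 time slots are needed.
5 time slots suffice: time slot 1 → {Budget, Planning}; time slot 2 → {Outreach, Legal}; time slot 3 → {Research, Finance}; time slot 4 → {Audit}; time slot 5 → {Hiring}. No two conflicting committees share a time slot.

5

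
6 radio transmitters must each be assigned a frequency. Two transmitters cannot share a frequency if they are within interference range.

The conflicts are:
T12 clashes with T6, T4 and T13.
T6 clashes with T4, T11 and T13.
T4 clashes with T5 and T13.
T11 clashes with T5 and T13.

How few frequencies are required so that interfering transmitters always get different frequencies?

T12, T6, T4, T13 pairwise conflict, so at least 4 frequencies are needed.
Using 4 frequencies: T12=4, T6=2, T4=3, T11=3, T5=1, T13=1. Each listed conflict is separated.

4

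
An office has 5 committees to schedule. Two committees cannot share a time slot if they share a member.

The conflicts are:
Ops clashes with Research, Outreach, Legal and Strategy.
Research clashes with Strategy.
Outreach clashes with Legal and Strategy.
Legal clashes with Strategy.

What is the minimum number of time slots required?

Ops, Outreach, Legal, Strategy all conflict with each other, so at least 4 time slots are needed.
A valid assignment using 4 time slots: Ops=1, Research=3, Outreach=3, Legal=4, Strategy=2. Every pair that conflicts lands in different time slots.

4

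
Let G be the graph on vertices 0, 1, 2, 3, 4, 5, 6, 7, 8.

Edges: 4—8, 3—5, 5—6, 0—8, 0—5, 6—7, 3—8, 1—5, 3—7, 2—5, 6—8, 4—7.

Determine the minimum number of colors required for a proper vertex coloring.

0 and 8 are adjacent, so at least 2 colors are needed.
A valid assignment using 2 colors: 0=blue, 1=blue, 2=blue, 3=blue, 4=blue, 5=red, 6=blue, 7=red, 8=red. Each edge has distinct colors on its endpoints.

2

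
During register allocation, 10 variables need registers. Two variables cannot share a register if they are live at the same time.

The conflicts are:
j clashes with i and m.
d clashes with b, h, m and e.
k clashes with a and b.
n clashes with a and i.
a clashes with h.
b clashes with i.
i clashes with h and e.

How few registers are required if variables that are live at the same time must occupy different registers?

The cycle e-i-j-m-d-e has odd length 5, so it cannot be 2-colored; at least 3 registers are needed.
3 registers suffice: register 1 → {d, a, i}; register 2 → {j, n, b, h, e}; register 3 → {k, m}. Each listed conflict is separated.

3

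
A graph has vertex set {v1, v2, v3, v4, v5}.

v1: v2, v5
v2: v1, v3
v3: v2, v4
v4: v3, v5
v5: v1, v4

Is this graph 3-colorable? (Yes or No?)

The chromatic number is 3. The cycle v3-v2-v1-v5-v4-v3 has odd length 5, so it cannot be 2-colored; at least 3 colors are needed.
3 colors suffice: color red → {v1, v3}; color blue → {v2, v5}; color green → {v4}.
That is already a proper 3-coloring.

Yes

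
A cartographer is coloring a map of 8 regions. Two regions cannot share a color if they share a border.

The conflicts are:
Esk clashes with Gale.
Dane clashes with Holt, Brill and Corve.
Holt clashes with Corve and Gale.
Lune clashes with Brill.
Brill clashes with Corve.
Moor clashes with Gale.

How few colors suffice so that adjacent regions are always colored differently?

3

Dane, Holt, Corve are mutually in conflict, so at least 3 colors are needed.
One proper 3-coloring: Esk=1, Dane=3, Holt=1, Lune=2, Brill=1, Moor=1, Corve=2, Gale=2. Every pair that conflicts lands in different colors.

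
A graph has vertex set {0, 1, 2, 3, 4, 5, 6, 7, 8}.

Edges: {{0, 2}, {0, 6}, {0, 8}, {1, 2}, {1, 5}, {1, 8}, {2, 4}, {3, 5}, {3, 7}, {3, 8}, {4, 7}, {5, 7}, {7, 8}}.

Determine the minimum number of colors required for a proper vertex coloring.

3

3, 7, 8 form a triangle, so at least 3 colors are needed.
3 colors suffice: 0=b, 1=b, 2=a, 3=c, 4=c, 5=a, 6=a, 7=b, 8=a. Each edge has distinct colors on its endpoints.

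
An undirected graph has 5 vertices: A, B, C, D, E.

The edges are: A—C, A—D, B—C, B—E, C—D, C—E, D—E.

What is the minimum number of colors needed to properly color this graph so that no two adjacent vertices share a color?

3

C, D, E are pairwise adjacent, so at least 3 colors are needed.
3 colors suffice: color red → {C}; color blue → {A, E}; color green → {B, D}. Every edge joins two different colors.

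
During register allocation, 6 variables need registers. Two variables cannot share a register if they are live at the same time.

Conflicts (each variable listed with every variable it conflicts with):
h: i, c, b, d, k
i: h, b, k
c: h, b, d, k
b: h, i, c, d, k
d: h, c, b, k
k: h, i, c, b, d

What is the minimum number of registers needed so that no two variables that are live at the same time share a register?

h, c, b, d, k are mutually in conflict, so at least 5 registers are needed.
Using 5 registers: h=2, i=4, c=5, b=3, d=4, k=1. Every pair that conflicts lands in different registers.

5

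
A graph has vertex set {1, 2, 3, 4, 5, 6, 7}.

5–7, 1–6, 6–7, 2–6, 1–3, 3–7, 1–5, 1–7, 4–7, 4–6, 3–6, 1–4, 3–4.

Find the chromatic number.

5

1, 3, 4, 6, 7 are pairwise adjacent (a clique of size 5), so at least 5 colors are needed.
5 colors suffice: 1=green, 2=blue, 3=yellow, 4=purple, 5=red, 6=red, 7=blue. Each edge has distinct colors on its endpoints.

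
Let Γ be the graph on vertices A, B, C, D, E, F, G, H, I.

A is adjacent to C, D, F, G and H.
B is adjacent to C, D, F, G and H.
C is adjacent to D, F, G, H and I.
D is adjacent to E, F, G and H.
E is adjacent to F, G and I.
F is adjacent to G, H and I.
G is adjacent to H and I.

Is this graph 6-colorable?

The chromatic number is 6. A, C, D, F, G, H are pairwise adjacent (a clique of size 6), so at least 6 colors are needed.
6 colors suffice: A=6, B=6, C=3, D=4, E=3, F=2, G=1, H=5, I=4.
That is already a proper 6-coloring.

Yes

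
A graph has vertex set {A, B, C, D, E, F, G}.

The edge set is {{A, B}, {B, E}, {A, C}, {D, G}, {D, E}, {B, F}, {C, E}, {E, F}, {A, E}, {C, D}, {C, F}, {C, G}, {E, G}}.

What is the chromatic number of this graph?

C, D, E, G are pairwise adjacent (a clique of size 4), so at least 4 colors are needed.
4 colors suffice: color red → {E}; color blue → {B, C}; color green → {A, F, G}; color yellow → {D}. Each edge has distinct colors on its endpoints.

4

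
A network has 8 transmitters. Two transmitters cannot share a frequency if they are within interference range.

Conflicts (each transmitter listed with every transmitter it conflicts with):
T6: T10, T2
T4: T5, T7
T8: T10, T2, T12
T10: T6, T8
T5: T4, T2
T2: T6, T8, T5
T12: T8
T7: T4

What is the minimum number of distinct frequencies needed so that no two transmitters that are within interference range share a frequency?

T6 and T10 conflict, so at least 2 frequencies are needed.
A valid assignment using 2 frequencies: T6=2, T4=1, T8=2, T10=1, T5=2, T2=1, T12=1, T7=2. Each listed conflict is separated.

2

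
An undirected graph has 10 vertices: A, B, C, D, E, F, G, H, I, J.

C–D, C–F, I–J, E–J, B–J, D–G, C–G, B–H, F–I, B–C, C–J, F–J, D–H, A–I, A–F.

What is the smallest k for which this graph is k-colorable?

3

F, I, J are mutually adjacent, so at least 3 colors are needed.
3 colors suffice: color 1 → {A, D, J}; color 2 → {C, E, H, I}; color 3 → {B, F, G}. No two adjacent vertices share a color.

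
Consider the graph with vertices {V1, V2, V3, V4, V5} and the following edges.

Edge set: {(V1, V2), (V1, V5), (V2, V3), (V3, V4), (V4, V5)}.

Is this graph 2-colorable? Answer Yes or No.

The cycle V2-V3-V4-V5-V1-V2 has odd length 5, so it cannot be 2-colored; at least 3 colors are needed.
So 2 colors are not enough.

No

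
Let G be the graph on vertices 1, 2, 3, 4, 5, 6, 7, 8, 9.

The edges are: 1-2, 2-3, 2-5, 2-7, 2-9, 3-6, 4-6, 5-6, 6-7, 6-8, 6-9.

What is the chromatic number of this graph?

6 and 7 are adjacent, so at least 2 colors are needed.
2 colors suffice: color a → {2, 6}; color b → {1, 3, 4, 5, 7, 8, 9}. Each edge has distinct colors on its endpoints.

2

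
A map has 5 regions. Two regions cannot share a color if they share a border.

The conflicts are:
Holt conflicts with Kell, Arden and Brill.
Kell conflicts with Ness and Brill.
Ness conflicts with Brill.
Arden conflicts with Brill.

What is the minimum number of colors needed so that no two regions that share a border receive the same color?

3

Holt, Kell, Brill all conflict with each other, so at least 3 colors are needed.
One proper 3-coloring: Holt=3, Kell=2, Ness=3, Arden=2, Brill=1. Each listed conflict is separated.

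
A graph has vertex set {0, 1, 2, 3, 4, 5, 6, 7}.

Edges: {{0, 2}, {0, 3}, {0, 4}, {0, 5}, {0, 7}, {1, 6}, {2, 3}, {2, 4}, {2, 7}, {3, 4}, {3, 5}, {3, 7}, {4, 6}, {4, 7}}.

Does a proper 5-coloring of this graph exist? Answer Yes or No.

Yes

The chromatic number is 5. 0, 2, 3, 4, 7 form a clique, so at least 5 colors are needed.
5 colors suffice: color a → {3, 6}; color b → {1, 4, 5}; color c → {0}; color d → {7}; color e → {2}.
That is already a proper 5-coloring.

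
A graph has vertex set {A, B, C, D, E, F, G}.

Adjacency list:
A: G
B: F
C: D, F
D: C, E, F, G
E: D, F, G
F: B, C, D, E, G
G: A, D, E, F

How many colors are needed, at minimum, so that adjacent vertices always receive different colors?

4

D, E, F, G form a clique, so at least 4 colors are needed.
One proper 4-coloring: A=1, B=2, C=2, D=3, E=4, F=1, G=2. Each edge has distinct colors on its endpoints.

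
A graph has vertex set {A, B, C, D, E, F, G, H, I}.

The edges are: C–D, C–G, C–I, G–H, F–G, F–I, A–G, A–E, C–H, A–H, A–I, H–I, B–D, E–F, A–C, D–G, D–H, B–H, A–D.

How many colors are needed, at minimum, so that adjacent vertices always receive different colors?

5

A, C, D, G, H are mutually adjacent (a clique of size 5), so at least 5 colors are needed.
5 colors suffice: color red → {F, H}; color blue → {A, B}; color green → {E, G, I}; color yellow → {C}; color purple → {D}. Every edge joins two different colors.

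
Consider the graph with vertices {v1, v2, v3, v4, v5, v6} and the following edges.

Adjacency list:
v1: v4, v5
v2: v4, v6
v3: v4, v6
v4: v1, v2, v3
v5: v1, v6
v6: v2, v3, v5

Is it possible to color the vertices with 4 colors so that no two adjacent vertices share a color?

Yes

The chromatic number is 3. The cycle v4-v1-v5-v6-v3-v4 has odd length 5, so it cannot be 2-colored; at least 3 colors are needed.
3 colors suffice: color 1 → {v4, v6}; color 2 → {v2, v3, v5}; color 3 → {v1}.
Since 4 ≥ 3, a proper 4-coloring certainly exists.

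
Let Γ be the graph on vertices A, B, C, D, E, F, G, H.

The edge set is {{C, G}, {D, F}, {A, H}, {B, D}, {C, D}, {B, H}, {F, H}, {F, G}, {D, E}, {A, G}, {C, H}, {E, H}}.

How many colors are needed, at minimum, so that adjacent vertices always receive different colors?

2

B and D are adjacent, so at least 2 colors are needed.
A valid assignment using 2 colors: A=blue, B=blue, C=blue, D=red, E=blue, F=blue, G=red, H=red. No two adjacent vertices share a color.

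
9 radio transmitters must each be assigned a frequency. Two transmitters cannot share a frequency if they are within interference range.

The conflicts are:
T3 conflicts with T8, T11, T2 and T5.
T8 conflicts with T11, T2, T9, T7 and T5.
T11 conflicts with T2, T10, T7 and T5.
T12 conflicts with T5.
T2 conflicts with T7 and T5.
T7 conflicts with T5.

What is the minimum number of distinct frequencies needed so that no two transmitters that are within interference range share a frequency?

5

T3, T8, T11, T2, T5 all conflict with each other, so at least 5 frequencies are needed.
5 frequencies suffice: frequency 1 → {T10, T9, T5}; frequency 2 → {T8, T12}; frequency 3 → {T11}; frequency 4 → {T2}; frequency 5 → {T3, T7}. Every pair that conflicts lands in different frequencies.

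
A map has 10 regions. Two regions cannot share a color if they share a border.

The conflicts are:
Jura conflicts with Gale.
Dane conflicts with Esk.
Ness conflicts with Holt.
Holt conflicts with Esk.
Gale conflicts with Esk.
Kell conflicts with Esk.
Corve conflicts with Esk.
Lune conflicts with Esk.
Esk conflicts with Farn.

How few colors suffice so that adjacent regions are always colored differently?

2

Corve and Esk conflict, so at least 2 colors are needed.
One proper 2-coloring: Jura=1, Dane=2, Ness=1, Holt=2, Gale=2, Kell=2, Corve=2, Lune=2, Esk=1, Farn=2. Each listed conflict is separated.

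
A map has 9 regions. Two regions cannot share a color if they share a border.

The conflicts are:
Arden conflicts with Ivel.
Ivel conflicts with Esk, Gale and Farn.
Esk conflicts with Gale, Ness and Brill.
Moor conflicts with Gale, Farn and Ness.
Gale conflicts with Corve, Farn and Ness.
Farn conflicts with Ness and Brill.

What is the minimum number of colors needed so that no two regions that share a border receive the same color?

Moor, Gale, Farn, Ness are mutually in conflict, so at least 4 colors are needed.
One proper 4-coloring: Arden=1, Ivel=3, Esk=2, Moor=4, Gale=1, Corve=2, Farn=2, Ness=3, Brill=1. Every pair that conflicts lands in different colors.

4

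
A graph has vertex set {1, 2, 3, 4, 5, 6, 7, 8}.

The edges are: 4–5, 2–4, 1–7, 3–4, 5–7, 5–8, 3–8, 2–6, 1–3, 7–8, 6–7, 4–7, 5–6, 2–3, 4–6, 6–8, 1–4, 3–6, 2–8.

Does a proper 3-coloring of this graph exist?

No

2, 3, 4, 6 are pairwise adjacent (a clique of size 4), so at least 4 colors are needed.
So 3 colors are not enough.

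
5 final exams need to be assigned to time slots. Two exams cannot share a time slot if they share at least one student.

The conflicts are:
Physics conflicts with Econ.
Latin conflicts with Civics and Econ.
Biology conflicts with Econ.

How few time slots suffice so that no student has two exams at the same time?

2

Physics and Econ conflict, so at least 2 time slots are needed.
2 time slots suffice: Physics=2, Latin=2, Civics=1, Biology=2, Econ=1. No two conflicting exams share a time slot.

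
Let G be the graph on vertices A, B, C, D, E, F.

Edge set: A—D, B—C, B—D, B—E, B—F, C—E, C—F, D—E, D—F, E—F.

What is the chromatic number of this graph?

4

B, C, E, F form a clique, so at least 4 colors are needed.
4 colors suffice: color 1 → {A, E}; color 2 → {F}; color 3 → {B}; color 4 → {C, D}. Every edge joins two different colors.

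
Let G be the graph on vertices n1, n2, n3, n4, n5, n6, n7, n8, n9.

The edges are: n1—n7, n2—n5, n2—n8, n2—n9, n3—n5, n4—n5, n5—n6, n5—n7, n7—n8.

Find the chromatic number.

n1 and n7 are adjacent, so at least 2 colors are needed.
A valid assignment using 2 colors: n1=R, n2=B, n3=B, n4=B, n5=R, n6=B, n7=B, n8=R, n9=R. Each edge has distinct colors on its endpoints.

2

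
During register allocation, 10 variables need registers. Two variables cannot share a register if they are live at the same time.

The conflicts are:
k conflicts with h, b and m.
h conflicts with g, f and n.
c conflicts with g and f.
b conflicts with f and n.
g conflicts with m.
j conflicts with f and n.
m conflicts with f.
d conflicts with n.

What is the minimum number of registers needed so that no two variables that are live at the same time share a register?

h and f conflict, so at least 2 registers are needed.
2 registers suffice: register 1 → {k, g, f, n}; register 2 → {h, c, b, j, m, d}. Each listed conflict is separated.

2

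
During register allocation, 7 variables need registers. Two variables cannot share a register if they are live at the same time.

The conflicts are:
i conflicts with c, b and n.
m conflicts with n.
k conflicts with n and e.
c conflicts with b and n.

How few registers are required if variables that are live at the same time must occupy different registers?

3

i, c, b are mutually in conflict, so at least 3 registers are needed.
3 registers suffice: register 1 → {b, n, e}; register 2 → {m, k, c}; register 3 → {i}. Every pair that conflicts lands in different registers.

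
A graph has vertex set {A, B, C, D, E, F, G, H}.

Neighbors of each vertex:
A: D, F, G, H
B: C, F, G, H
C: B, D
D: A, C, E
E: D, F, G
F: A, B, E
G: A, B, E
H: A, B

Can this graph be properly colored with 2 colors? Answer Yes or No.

No

The cycle A-H-B-C-D-A has odd length 5, so it cannot be 2-colored; at least 3 colors are needed.
So 2 colors are not enough.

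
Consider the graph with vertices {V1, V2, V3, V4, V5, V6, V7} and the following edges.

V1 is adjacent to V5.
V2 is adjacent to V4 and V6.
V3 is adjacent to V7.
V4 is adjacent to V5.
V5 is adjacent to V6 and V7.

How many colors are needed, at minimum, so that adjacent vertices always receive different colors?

V2 and V4 are adjacent, so at least 2 colors are needed.
2 colors suffice: color 1 → {V2, V3, V5}; color 2 → {V1, V4, V6, V7}. No two adjacent vertices share a color.

2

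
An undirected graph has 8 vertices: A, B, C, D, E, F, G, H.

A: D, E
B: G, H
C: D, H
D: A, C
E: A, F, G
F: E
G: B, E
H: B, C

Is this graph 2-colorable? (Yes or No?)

No

The cycle B-H-C-D-A-E-G-B has odd length 7, so it cannot be 2-colored; at least 3 colors are needed.
So 2 colors are not enough.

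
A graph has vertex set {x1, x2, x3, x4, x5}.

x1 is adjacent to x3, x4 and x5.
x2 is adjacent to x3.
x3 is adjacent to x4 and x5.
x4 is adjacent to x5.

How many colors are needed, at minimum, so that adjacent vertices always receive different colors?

x1, x3, x4, x5 are pairwise adjacent (a clique of size 4), so at least 4 colors are needed.
4 colors suffice: color R → {x3}; color B → {x2, x5}; color G → {x4}; color Y → {x1}. Each edge has distinct colors on its endpoints.

4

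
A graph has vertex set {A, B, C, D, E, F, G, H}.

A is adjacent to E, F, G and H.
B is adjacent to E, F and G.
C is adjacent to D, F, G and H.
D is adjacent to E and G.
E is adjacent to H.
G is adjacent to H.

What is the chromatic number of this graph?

C, D, G are mutually adjacent, so at least 3 colors are needed.
A valid assignment using 3 colors: A=blue, B=blue, C=blue, D=green, E=red, F=red, G=red, H=green. Every edge joins two different colors.

3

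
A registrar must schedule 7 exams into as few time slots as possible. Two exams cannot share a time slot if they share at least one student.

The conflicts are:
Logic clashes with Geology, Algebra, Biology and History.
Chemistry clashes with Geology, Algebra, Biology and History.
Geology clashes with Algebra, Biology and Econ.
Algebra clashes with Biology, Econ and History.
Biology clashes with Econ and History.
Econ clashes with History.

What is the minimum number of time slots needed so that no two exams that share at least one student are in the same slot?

Logic, Geology, Algebra, Biology are mutually in conflict, so at least 4 time slots are needed.
4 time slots suffice: time slot 1 → {Algebra}; time slot 2 → {Biology}; time slot 3 → {Geology, History}; time slot 4 → {Logic, Chemistry, Econ}. No two conflicting exams share a time slot.

4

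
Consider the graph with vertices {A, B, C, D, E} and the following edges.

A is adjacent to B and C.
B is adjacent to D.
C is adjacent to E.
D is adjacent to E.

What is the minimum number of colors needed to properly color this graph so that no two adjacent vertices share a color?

3

The cycle E-D-B-A-C-E has odd length 5, so it cannot be 2-colored; at least 3 colors are needed.
3 colors suffice: color 1 → {B, E}; color 2 → {C, D}; color 3 → {A}. No two adjacent vertices share a color.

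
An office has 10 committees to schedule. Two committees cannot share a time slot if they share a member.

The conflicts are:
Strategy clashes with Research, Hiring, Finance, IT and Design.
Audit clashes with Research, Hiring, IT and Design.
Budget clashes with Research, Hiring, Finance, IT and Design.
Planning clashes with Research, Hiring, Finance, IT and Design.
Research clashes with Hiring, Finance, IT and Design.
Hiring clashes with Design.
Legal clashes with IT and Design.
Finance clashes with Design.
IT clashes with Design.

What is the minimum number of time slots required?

4

Strategy, Research, Finance, Design all conflict with each other, so at least 4 time slots are needed.
A valid assignment using 4 time slots: Strategy=4, Audit=4, Budget=4, Planning=4, Research=2, Hiring=3, Legal=2, Finance=3, IT=3, Design=1. Every pair that conflicts lands in different time slots.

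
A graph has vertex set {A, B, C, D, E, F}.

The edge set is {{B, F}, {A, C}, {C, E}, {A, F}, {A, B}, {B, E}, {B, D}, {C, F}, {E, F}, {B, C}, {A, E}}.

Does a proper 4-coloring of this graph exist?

No

A, B, C, E, F are pairwise adjacent (a clique of size 5), so at least 5 colors are needed.
So 4 colors are not enough.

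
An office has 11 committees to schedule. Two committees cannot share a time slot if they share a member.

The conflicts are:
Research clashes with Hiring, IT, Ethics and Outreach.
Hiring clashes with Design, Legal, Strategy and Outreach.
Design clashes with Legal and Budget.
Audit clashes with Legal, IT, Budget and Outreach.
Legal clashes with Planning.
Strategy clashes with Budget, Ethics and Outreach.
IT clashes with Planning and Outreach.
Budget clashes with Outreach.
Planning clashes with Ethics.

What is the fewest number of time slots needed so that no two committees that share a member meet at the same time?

3

Hiring, Design, Legal pairwise conflict, so at least 3 time slots are needed.
3 time slots suffice: time slot 1 → {Legal, Ethics, Outreach}; time slot 2 → {Hiring, IT, Budget}; time slot 3 → {Research, Design, Audit, Strategy, Planning}. Each listed conflict is separated.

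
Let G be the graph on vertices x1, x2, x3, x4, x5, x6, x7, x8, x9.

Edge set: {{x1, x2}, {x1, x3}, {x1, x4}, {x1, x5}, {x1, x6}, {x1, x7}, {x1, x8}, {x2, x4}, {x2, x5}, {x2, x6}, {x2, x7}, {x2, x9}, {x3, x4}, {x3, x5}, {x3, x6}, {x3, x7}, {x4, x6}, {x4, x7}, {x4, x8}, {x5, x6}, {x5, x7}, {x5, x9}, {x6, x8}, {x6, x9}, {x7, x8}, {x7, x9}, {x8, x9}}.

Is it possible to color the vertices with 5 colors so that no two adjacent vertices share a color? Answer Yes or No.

Yes

The chromatic number is 4. x1, x4, x7, x8 are pairwise adjacent (a clique of size 4), so at least 4 colors are needed.
One proper 4-coloring: x1=2, x2=4, x3=4, x4=3, x5=3, x6=1, x7=1, x8=4, x9=2.
Since 5 ≥ 4, a proper 5-coloring certainly exists.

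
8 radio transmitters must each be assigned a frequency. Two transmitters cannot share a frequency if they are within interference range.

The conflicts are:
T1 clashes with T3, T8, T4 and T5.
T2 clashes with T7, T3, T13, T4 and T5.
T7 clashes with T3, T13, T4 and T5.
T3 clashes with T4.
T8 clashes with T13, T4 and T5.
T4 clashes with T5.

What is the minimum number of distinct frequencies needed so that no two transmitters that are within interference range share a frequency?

4

T2, T7, T3, T4 all conflict with each other, so at least 4 frequencies are needed.
Using 4 frequencies: T1=3, T2=2, T7=3, T3=4, T8=2, T13=1, T4=1, T5=4. Every pair that conflicts lands in different frequencies.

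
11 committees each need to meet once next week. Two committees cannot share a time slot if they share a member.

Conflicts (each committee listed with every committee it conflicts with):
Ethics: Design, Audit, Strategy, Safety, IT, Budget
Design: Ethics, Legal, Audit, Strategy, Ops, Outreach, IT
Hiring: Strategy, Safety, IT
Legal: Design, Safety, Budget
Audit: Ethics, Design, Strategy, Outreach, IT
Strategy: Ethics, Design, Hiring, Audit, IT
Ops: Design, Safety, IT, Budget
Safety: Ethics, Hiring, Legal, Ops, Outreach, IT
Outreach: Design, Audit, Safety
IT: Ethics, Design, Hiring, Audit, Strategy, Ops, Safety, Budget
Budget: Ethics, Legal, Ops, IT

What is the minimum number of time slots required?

5

Ethics, Design, Audit, Strategy, IT pairwise conflict, so at least 5 time slots are needed.
Using 5 time slots: Ethics=3, Design=2, Hiring=3, Legal=1, Audit=5, Strategy=4, Ops=3, Safety=2, Outreach=1, IT=1, Budget=2. Each listed conflict is separated.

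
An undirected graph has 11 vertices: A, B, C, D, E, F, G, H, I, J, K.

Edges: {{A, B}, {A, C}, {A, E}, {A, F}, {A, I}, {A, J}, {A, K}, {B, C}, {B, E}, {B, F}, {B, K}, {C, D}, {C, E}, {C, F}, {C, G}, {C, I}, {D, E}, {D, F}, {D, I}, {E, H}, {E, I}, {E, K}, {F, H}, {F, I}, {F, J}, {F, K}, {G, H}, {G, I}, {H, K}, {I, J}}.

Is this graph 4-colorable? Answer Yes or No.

The chromatic number is 4. A, B, E, K are mutually adjacent (a clique of size 4), so at least 4 colors are needed.
4 colors suffice: color red → {E, F, G}; color blue → {C, J, K}; color green → {A, D, H}; color yellow → {B, I}.
That is already a proper 4-coloring.

Yes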